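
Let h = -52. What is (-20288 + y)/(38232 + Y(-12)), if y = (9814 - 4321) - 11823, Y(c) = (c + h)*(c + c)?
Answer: -13309/19884 ≈ -0.66933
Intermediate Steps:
Y(c) = 2*c*(-52 + c) (Y(c) = (c - 52)*(c + c) = (-52 + c)*(2*c) = 2*c*(-52 + c))
y = -6330 (y = 5493 - 11823 = -6330)
(-20288 + y)/(38232 + Y(-12)) = (-20288 - 6330)/(38232 + 2*(-12)*(-52 - 12)) = -26618/(38232 + 2*(-12)*(-64)) = -26618/(38232 + 1536) = -26618/39768 = -26618*1/39768 = -13309/19884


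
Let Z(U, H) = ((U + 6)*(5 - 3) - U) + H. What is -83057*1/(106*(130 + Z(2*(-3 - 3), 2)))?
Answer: -83057/13992 ≈ -5.9360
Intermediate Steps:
Z(U, H) = 12 + H + U (Z(U, H) = ((6 + U)*2 - U) + H = ((12 + 2*U) - U) + H = (12 + U) + H = 12 + H + U)
-83057*1/(106*(130 + Z(2*(-3 - 3), 2))) = -83057*1/(106*(130 + (12 + 2 + 2*(-3 - 3)))) = -83057*1/(106*(130 + (12 + 2 + 2*(-6)))) = -83057*1/(106*(130 + (12 + 2 - 12))) = -83057*1/(106*(130 + 2)) = -83057/(132*106) = -83057/13992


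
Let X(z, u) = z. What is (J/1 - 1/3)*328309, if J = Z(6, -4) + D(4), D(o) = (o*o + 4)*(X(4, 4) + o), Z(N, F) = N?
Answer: 163169573/3 ≈ 5.4390e+7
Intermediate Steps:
D(o) = (4 + o)*(4 + o**2) (D(o) = (o*o + 4)*(4 + o) = (o**2 + 4)*(4 + o) = (4 + o**2)*(4 + o) = (4 + o)*(4 + o**2))
J = 166 (J = 6 + (16 + 4**3 + 4*4 + 4*4**2) = 6 + (16 + 64 + 16 + 4*16) = 6 + (16 + 64 + 16 + 64) = 6 + 160 = 166)
(J/1 - 1/3)*328309 = (166/1 - 1/3)*328309 = (166*1 - 1*1/3)*328309 = (166 - 1/3)*328309 = (497/3)*328309 = 163169573/3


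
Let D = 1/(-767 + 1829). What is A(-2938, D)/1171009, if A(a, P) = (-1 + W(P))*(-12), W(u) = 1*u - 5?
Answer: 12742/207268593 ≈ 6.1476e-5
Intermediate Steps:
D = 1/1062 ≈ 0.00094162
W(u) = -5 + u (W(u) = u - 5 = -5 + u)
A(a, P) = 72 - 12*P (A(a, P) = (-1 + (-5 + P))*(-12) = (-6 + P)*(-12) = 72 - 12*P)
A(-2938, D)/1171009 = (72 - 12*1/1062)/1171009 = (72 - 2/177)*(1/1171009) = (12742/177)*(1/1171009) = 12742/207268593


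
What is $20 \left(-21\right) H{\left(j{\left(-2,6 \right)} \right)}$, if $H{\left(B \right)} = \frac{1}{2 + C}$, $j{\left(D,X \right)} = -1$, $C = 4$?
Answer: $-70$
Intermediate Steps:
$H{\left(B \right)} = \frac{1}{6}$ ($H{\left(B \right)} = \frac{1}{2 + 4} = \frac{1}{6}$)
$20 \left(-21\right) H{\left(j{\left(-2,6 \right)} \right)} = 20 \left(-21\right) \frac{1}{6} = \left(-420\right) \frac{1}{6} = -70$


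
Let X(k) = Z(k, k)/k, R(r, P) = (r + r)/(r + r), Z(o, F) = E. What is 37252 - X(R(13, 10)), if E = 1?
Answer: 37251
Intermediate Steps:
Z(o, F) = 1
R(r, P) = 1 (R(r, P) = (2*r)/((2*r)) = (2*r)*(1/(2*r)) = 1)
X(k) = 1/k
37252 - X(R(13, 10)) = 37252 - 1/1 = 37252 - 1*1 = 37252 - 1 = 37251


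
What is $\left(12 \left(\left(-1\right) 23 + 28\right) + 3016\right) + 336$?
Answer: $3412$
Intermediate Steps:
$\left(12 \left(\left(-1\right) 23 + 28\right) + 3016\right) + 336 = \left(12 \left(-23 + 28\right) + 3016\right) + 336 = \left(12 \cdot 5 + 3016\right) + 336 = \left(60 + 3016\right) + 336 = 3076 + 336 = 3412$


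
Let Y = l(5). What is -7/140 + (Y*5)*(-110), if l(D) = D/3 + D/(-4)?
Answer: -13753/60 ≈ -229.22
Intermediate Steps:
l(D) = D/12 (l(D) = D*(⅓) + D*(-¼) = D/3 - D/4 = D/12)
Y = 5/12 (Y = (1/12)*5 = 5/12 ≈ 0.41667)
-7/140 + (Y*5)*(-110) = -7/140 + ((5/12)*5)*(-110) = -7*1/140 + (25/12)*(-110) = -1/20 - 1375/6 = -13753/60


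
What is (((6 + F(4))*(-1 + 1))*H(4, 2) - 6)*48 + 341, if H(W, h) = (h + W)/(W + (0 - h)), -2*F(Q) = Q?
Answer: 53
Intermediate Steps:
F(Q) = -Q/2
H(W, h) = (W + h)/(W - h)
(((6 + F(4))*(-1 + 1))*H(4, 2) - 6)*48 + 341 = (((6 - ½*4)*(-1 + 1))*((4 + 2)/(4 - 1*2)) - 6)*48 + 341 = (((6 - 2)*0)*(6/(4 - 2)) - 6)*48 + 341 = ((4*0)*(6/2) - 6)*48 + 341 = (0*((½)*6) - 6)*48 + 341 = (0*3 - 6)*48 + 341 = (0 - 6)*48 + 341 = -6*48 + 341 = -288 + 341 = 53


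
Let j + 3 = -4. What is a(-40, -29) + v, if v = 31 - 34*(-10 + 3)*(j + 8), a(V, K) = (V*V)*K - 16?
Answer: -46147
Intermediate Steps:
j = -7 (j = -3 - 4 = -7)
a(V, K) = -16 + K*V² (a(V, K) = V²*K - 16 = K*V² - 16 = -16 + K*V²)
v = 269 (v = 31 - 34*(-10 + 3)*(-7 + 8) = 31 - (-238) = 31 - 34*(-7) = 31 + 238 = 269)
a(-40, -29) + v = (-16 - 29*(-40)²) + 269 = (-16 - 29*1600) + 269 = (-16 - 46400) + 269 = -46416 + 269 = -46147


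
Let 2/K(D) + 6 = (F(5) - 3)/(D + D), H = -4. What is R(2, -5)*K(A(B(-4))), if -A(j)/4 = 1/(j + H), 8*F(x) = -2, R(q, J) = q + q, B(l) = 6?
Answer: -128/83 ≈ -1.5422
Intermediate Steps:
R(q, J) = 2*q
F(x) = -1/4 (F(x) = (1/8)*(-2) = -1/4)
A(j) = -4/(-4 + j) (A(j) = -4/(j - 4) = -4/(-4 + j))
K(D) = 2/(-6 - 13/(8*D)) (K(D) = 2/(-6 + (-1/4 - 3)/(D + D)) = 2/(-6 - 13*1/(2*D)/4) = 2/(-6 - 13/(8*D)))
R(2, -5)*K(A(B(-4))) = (2*2)*(-16*(-4/(-4 + 6))/(13 + 48*(-4/(-4 + 6)))) = 4*(-16*(-4/2)/(13 + 48*(-4/2))) = 4*(-16*(-4*1/2)/(13 + 48*(-4*1/2))) = 4*(-16*(-2)/(13 + 48*(-2))) = 4*(-16*(-2)/(13 - 96)) = 4*(-16*(-2)/(-83)) = 4*(-16*(-2)*(-1/83)) = 4*(-32/83) = -128/83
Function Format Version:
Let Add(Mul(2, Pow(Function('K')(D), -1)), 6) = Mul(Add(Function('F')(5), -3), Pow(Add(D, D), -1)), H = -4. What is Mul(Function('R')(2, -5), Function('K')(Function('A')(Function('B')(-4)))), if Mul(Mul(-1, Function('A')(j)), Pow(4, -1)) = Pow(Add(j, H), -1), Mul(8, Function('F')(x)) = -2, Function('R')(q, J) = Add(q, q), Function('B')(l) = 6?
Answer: Rational(-128, 83) ≈ -1.5422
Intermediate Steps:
Function('R')(q, J) = Mul(2, q)
Function('F')(x) = Rational(-1, 4) (Function('F')(x) = Mul(Rational(1, 8), -2) = Rational(-1, 4))
Function('A')(j) = Mul(-4, Pow(Add(-4, j), -1)) (Function('A')(j) = Mul(-4, Pow(Add(j, -4), -1)) = Mul(-4, Pow(Add(-4, j), -1)))
Function('K')(D) = Mul(2, Pow(Add(-6, Mul(Rational(-13, 8), Pow(D, -1))), -1)) (Function('K')(D) = Mul(2, Pow(Add(-6, Mul(Add(Rational(-1, 4), -3), Pow(Add(D, D), -1))), -1)) = Mul(2, Pow(Add(-6, Mul(Rational(-13, 4), Pow(Mul(2, D), -1))), -1)) = Mul(2, Pow(Add(-6, Mul(Rational(-13, 4), Mul(Rational(1, 2), Pow(D, -1)))), -1)) = Mul(2, Pow(Add(-6, Mul(Rational(-13, 8), Pow(D, -1))), -1)))
Mul(Function('R')(2, -5), Function('K')(Function('A')(Function('B')(-4)))) = Mul(Mul(2, 2), Mul(-16, Mul(-4, Pow(Add(-4, 6), -1)), Pow(Add(13, Mul(48, Mul(-4, Pow(Add(-4, 6), -1)))), -1))) = Mul(4, Mul(-16, Mul(-4, Pow(2, -1)), Pow(Add(13, Mul(48, Mul(-4, Pow(2, -1)))), -1))) = Mul(4, Mul(-16, Mul(-4, Rational(1, 2)), Pow(Add(13, Mul(48, Mul(-4, Rational(1, 2)))), -1))) = Mul(4, Mul(-16, -2, Pow(Add(13, Mul(48, -2)), -1))) = Mul(4, Mul(-16, -2, Pow(Add(13, -96), -1))) = Mul(4, Mul(-16, -2, Pow(-83, -1))) = Mul(4, Mul(-16, -2, Rational(-1, 83))) = Mul(4, Rational(-32, 83)) = Rational(-128, 83)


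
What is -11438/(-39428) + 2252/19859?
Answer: 157969549/391500326 ≈ 0.40350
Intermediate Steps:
-11438/(-39428) + 2252/19859 = -11438*(-1/39428) + 2252*(1/19859) = 5719/19714 + 2252/19859 = 157969549/391500326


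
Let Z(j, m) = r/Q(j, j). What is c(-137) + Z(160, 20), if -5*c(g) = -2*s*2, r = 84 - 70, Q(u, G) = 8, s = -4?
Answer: -29/20 ≈ -1.4500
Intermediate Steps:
r = 14
c(g) = -16/5 (c(g) = -(-2*(-4))*2/5 = -8*2/5 = -1/5*16 = -16/5)
Z(j, m) = 7/4 (Z(j, m) = 14/8 = 14*(1/8) = 7/4)
c(-137) + Z(160, 20) = -16/5 + 7/4 = -29/20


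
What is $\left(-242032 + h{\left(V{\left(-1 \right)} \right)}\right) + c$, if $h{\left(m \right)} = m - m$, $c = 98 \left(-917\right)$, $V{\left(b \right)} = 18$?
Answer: $-331898$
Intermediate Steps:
$c = -89866$
$h{\left(m \right)} = 0$
$\left(-242032 + h{\left(V{\left(-1 \right)} \right)}\right) + c = \left(-242032 + 0\right) - 89866 = -242032 - 89866 = -331898$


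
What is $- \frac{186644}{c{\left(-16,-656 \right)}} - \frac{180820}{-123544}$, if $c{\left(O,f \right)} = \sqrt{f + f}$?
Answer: $\frac{45205}{30886} + \frac{46661 i \sqrt{82}}{82} \approx 1.4636 + 5152.8 i$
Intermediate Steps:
$c{\left(O,f \right)} = \sqrt{2} \sqrt{f}$ ($c{\left(O,f \right)} = \sqrt{2 f} = \sqrt{2} \sqrt{f}$)
$- \frac{186644}{c{\left(-16,-656 \right)}} - \frac{180820}{-123544} = - \frac{186644}{\sqrt{2} \sqrt{-656}} - \frac{180820}{-123544} = - \frac{186644}{\sqrt{2} \cdot 4 i \sqrt{41}} - - \frac{45205}{30886} = - \frac{186644}{4 i \sqrt{82}} + \frac{45205}{30886} = - 186644 \left(- \frac{i \sqrt{82}}{328}\right) + \frac{45205}{30886} = \frac{46661 i \sqrt{82}}{82} + \frac{45205}{30886} = \frac{45205}{30886} + \frac{46661 i \sqrt{82}}{82}$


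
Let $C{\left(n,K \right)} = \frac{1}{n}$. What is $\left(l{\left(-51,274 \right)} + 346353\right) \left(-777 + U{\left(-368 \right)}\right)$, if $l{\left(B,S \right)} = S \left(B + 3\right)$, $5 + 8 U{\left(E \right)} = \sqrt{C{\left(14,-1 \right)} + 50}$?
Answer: $- \frac{2072843421}{8} + \frac{333201 \sqrt{9814}}{112} \approx -2.5881 \cdot 10^{8}$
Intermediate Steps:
$U{\left(E \right)} = - \frac{5}{8} + \frac{\sqrt{9814}}{112}$ ($U{\left(E \right)} = - \frac{5}{8} + \frac{\sqrt{\frac{1}{14} + 50}}{8} = - \frac{5}{8} + \frac{\sqrt{\frac{701}{14}}}{8} = - \frac{5}{8} + \frac{\frac{1}{14} \sqrt{9814}}{8} = - \frac{5}{8} + \frac{\sqrt{9814}}{112}$)
$l{\left(B,S \right)} = S \left(3 + B\right)$
$\left(l{\left(-51,274 \right)} + 346353\right) \left(-777 + U{\left(-368 \right)}\right) = \left(274 \left(3 - 51\right) + 346353\right) \left(-777 - \left(\frac{5}{8} - \frac{\sqrt{9814}}{112}\right)\right) = \left(274 \left(-48\right) + 346353\right) \left(- \frac{6221}{8} + \frac{\sqrt{9814}}{112}\right) = \left(-13152 + 346353\right) \left(- \frac{6221}{8} + \frac{\sqrt{9814}}{112}\right) = 333201 \left(- \frac{6221}{8} + \frac{\sqrt{9814}}{112}\right) = - \frac{2072843421}{8} + \frac{333201 \sqrt{9814}}{112}$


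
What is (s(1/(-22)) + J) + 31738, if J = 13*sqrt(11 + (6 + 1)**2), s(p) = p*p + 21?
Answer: 15371357/484 + 26*sqrt(15) ≈ 31860.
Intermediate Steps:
s(p) = 21 + p**2 (s(p) = p**2 + 21 = 21 + p**2)
J = 26*sqrt(15) (J = 13*sqrt(11 + 7**2) = 13*sqrt(11 + 49) = 13*sqrt(60) = 13*(2*sqrt(15)) = 26*sqrt(15) ≈ 100.70)
(s(1/(-22)) + J) + 31738 = ((21 + (1/(-22))**2) + 26*sqrt(15)) + 31738 = ((21 + (-1/22)**2) + 26*sqrt(15)) + 31738 = ((21 + 1/484) + 26*sqrt(15)) + 31738 = (10165/484 + 26*sqrt(15)) + 31738 = 15371357/484 + 26*sqrt(15)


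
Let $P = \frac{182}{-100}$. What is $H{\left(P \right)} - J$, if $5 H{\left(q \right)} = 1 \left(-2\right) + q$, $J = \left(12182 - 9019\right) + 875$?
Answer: $- \frac{1009691}{250} \approx -4038.8$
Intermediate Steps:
$P = - \frac{91}{50}$ ($P = 182 \left(- \frac{1}{100}\right) = - \frac{91}{50} \approx -1.82$)
$J = 4038$ ($J = 3163 + 875 = 4038$)
$H{\left(q \right)} = - \frac{2}{5} + \frac{q}{5}$ ($H{\left(q \right)} = \frac{1 \left(-2\right) + q}{5} = \frac{-2 + q}{5} = - \frac{2}{5} + \frac{q}{5}$)
$H{\left(P \right)} - J = \left(- \frac{2}{5} + \frac{1}{5} \left(- \frac{91}{50}\right)\right) - 4038 = \left(- \frac{2}{5} - \frac{91}{250}\right) - 4038 = - \frac{191}{250} - 4038 = - \frac{1009691}{250}$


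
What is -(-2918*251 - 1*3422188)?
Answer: 4154606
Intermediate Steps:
-(-2918*251 - 1*3422188) = -(-732418 - 3422188) = -1*(-4154606) = 4154606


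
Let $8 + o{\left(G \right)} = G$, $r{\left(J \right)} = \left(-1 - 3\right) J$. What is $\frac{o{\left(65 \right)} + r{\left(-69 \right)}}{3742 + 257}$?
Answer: $\frac{111}{1333} \approx 0.083271$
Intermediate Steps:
$r{\left(J \right)} = - 4 J$
$o{\left(G \right)} = -8 + G$
$\frac{o{\left(65 \right)} + r{\left(-69 \right)}}{3742 + 257} = \frac{\left(-8 + 65\right) - -276}{3742 + 257} = \frac{57 + 276}{3999} = 333 \cdot \frac{1}{3999} = \frac{111}{1333}$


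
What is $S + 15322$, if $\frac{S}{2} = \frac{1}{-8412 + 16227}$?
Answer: $\frac{119741432}{7815} \approx 15322.0$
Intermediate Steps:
$S = \frac{2}{7815}$ ($S = \frac{2}{-8412 + 16227} = \frac{2}{7815} \approx 0.00025592$)
$S + 15322 = \frac{2}{7815} + 15322 = \frac{119741432}{7815}$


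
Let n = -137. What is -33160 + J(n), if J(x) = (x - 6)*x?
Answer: -13569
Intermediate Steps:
J(x) = x*(-6 + x) (J(x) = (-6 + x)*x = x*(-6 + x))
-33160 + J(n) = -33160 - 137*(-6 - 137) = -33160 - 137*(-143) = -33160 + 19591 = -13569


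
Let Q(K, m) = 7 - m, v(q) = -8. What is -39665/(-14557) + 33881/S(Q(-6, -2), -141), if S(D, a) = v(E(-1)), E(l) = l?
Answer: -492888397/116456 ≈ -4232.4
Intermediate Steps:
S(D, a) = -8
-39665/(-14557) + 33881/S(Q(-6, -2), -141) = -39665/(-14557) + 33881/(-8) = -39665*(-1/14557) + 33881*(-⅛) = 39665/14557 - 33881/8 = -492888397/116456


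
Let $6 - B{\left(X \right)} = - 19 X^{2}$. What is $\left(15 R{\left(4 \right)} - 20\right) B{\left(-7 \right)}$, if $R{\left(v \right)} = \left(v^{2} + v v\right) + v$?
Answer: $487240$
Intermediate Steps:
$R{\left(v \right)} = v + 2 v^{2}$ ($R{\left(v \right)} = \left(v^{2} + v^{2}\right) + v = 2 v^{2} + v = v + 2 v^{2}$)
$B{\left(X \right)} = 6 + 19 X^{2}$ ($B{\left(X \right)} = 6 - - 19 X^{2} = 6 + 19 X^{2}$)
$\left(15 R{\left(4 \right)} - 20\right) B{\left(-7 \right)} = \left(15 \cdot 4 \left(1 + 2 \cdot 4\right) - 20\right) \left(6 + 19 \left(-7\right)^{2}\right) = \left(15 \cdot 4 \left(1 + 8\right) - 20\right) \left(6 + 19 \cdot 49\right) = \left(15 \cdot 4 \cdot 9 - 20\right) \left(6 + 931\right) = \left(15 \cdot 36 - 20\right) 937 = \left(540 - 20\right) 937 = 520 \cdot 937 = 487240$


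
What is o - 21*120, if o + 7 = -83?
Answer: -2610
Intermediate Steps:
o = -90 (o = -7 - 83 = -90)
o - 21*120 = -90 - 21*120 = -90 - 2520 = -2610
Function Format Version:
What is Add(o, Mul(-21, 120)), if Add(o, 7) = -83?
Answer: -2610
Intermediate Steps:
o = -90 (o = Add(-7, -83) = -90)
Add(o, Mul(-21, 120)) = Add(-90, Mul(-21, 120)) = Add(-90, -2520) = -2610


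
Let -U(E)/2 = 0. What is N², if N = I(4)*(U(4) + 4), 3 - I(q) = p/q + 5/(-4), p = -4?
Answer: 441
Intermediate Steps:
U(E) = 0 (U(E) = -2*0 = 0)
I(q) = 17/4 + 4/q (I(q) = 3 - (-4/q + 5/(-4)) = 3 - (-4/q + 5*(-¼)) = 3 - (-4/q - 5/4) = 3 - (-5/4 - 4/q) = 3 + (5/4 + 4/q) = 17/4 + 4/q)
N = 21 (N = (17/4 + 4/4)*(0 + 4) = (17/4 + 4*(¼))*4 = (17/4 + 1)*4 = (21/4)*4 = 21)
N² = 21² = 441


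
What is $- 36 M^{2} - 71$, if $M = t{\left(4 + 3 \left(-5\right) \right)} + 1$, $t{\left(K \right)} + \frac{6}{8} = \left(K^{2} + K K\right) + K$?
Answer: $- \frac{7700909}{4} \approx -1.9252 \cdot 10^{6}$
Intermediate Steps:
$t{\left(K \right)} = - \frac{3}{4} + K + 2 K^{2}$ ($t{\left(K \right)} = - \frac{3}{4} + \left(\left(K^{2} + K K\right) + K\right) = - \frac{3}{4} + \left(\left(K^{2} + K^{2}\right) + K\right) = - \frac{3}{4} + \left(2 K^{2} + K\right) = - \frac{3}{4} + \left(K + 2 K^{2}\right) = - \frac{3}{4} + K + 2 K^{2}$)
$M = \frac{925}{4}$ ($M = \left(- \frac{3}{4} + \left(4 + 3 \left(-5\right)\right) + 2 \left(4 + 3 \left(-5\right)\right)^{2}\right) + 1 = \left(- \frac{3}{4} + \left(4 - 15\right) + 2 \left(4 - 15\right)^{2}\right) + 1 = \left(- \frac{3}{4} - 11 + 2 \left(-11\right)^{2}\right) + 1 = \left(- \frac{3}{4} - 11 + 2 \cdot 121\right) + 1 = \left(- \frac{3}{4} - 11 + 242\right) + 1 = \frac{921}{4} + 1 = \frac{925}{4} \approx 231.25$)
$- 36 M^{2} - 71 = - 36 \left(\frac{925}{4}\right)^{2} - 71 = \left(-36\right) \frac{855625}{16} - 71 = - \frac{7700625}{4} - 71 = - \frac{7700909}{4}$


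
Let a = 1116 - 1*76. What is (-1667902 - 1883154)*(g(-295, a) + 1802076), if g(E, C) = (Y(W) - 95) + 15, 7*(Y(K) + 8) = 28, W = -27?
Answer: -6398974503552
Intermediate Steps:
Y(K) = -4 (Y(K) = -8 + (⅐)*28 = -8 + 4 = -4)
a = 1040 (a = 1116 - 76 = 1040)
g(E, C) = -84 (g(E, C) = (-4 - 95) + 15 = -99 + 15 = -84)
(-1667902 - 1883154)*(g(-295, a) + 1802076) = (-1667902 - 1883154)*(-84 + 1802076) = -3551056*1801992 = -6398974503552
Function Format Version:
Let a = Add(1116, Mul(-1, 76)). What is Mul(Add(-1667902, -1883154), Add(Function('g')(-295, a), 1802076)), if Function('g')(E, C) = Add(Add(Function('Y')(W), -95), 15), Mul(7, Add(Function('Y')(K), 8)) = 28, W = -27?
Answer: -6398974503552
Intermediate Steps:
Function('Y')(K) = -4 (Function('Y')(K) = Add(-8, Mul(Rational(1, 7), 28)) = Add(-8, 4) = -4)
a = 1040 (a = Add(1116, -76) = 1040)
Function('g')(E, C) = -84 (Function('g')(E, C) = Add(Add(-4, -95), 15) = Add(-99, 15) = -84)
Mul(Add(-1667902, -1883154), Add(Function('g')(-295, a), 1802076)) = Mul(Add(-1667902, -1883154), Add(-84, 1802076)) = Mul(-3551056, 1801992) = -6398974503552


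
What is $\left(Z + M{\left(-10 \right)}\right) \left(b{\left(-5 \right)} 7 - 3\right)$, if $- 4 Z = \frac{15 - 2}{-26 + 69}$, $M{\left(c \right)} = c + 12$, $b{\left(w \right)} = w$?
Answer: $- \frac{6289}{86} \approx -73.128$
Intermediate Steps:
$M{\left(c \right)} = 12 + c$
$Z = - \frac{13}{172}$ ($Z = - \frac{\left(15 - 2\right) \frac{1}{-26 + 69}}{4} = - \frac{13 \cdot \frac{1}{43}}{4} = \left(- \frac{1}{4}\right) \frac{13}{43} = - \frac{13}{172} \approx -0.075581$)
$\left(Z + M{\left(-10 \right)}\right) \left(b{\left(-5 \right)} 7 - 3\right) = \left(- \frac{13}{172} + \left(12 - 10\right)\right) \left(\left(-5\right) 7 - 3\right) = \left(- \frac{13}{172} + 2\right) \left(-35 - 3\right) = \frac{331}{172} \left(-38\right) = - \frac{6289}{86}$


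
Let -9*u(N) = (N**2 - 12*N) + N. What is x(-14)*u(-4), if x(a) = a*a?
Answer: -3920/3 ≈ -1306.7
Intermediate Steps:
u(N) = -N**2/9 + 11*N/9 (u(N) = -((N**2 - 12*N) + N)/9 = -(N**2 - 11*N)/9 = -N**2/9 + 11*N/9)
x(a) = a**2
x(-14)*u(-4) = (-14)**2*((1/9)*(-4)*(11 - 1*(-4))) = 196*((1/9)*(-4)*(11 + 4)) = 196*((1/9)*(-4)*15) = 196*(-20/3) = -3920/3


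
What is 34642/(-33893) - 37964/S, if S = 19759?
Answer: -1971205130/669691787 ≈ -2.9435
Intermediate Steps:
34642/(-33893) - 37964/S = 34642/(-33893) - 37964/19759 = 34642*(-1/33893) - 37964*1/19759 = -34642/33893 - 37964/19759 = -1971205130/669691787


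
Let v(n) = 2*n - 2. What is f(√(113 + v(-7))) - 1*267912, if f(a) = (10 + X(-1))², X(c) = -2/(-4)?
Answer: -1071207/4 ≈ -2.6780e+5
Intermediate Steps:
v(n) = -2 + 2*n
X(c) = ½ (X(c) = -2*(-¼) = ½)
f(a) = 441/4 (f(a) = (10 + ½)² = (21/2)² = 441/4)
f(√(113 + v(-7))) - 1*267912 = 441/4 - 1*267912 = 441/4 - 267912 = -1071207/4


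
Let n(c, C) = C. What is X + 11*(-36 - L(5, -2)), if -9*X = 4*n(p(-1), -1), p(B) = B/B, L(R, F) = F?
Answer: -3362/9 ≈ -373.56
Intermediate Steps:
p(B) = 1
X = 4/9 (X = -4*(-1)/9 = -⅑*(-4) = 4/9 ≈ 0.44444)
X + 11*(-36 - L(5, -2)) = 4/9 + 11*(-36 - 1*(-2)) = 4/9 + 11*(-36 + 2) = 4/9 + 11*(-34) = 4/9 - 374 = -3362/9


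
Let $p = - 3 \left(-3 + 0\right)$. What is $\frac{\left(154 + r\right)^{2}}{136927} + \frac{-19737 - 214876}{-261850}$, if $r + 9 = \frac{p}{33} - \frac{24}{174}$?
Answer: $\frac{547190575194773}{521224711263850} \approx 1.0498$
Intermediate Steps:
$p = 9$ ($p = \left(-3\right) \left(-3\right) = 9$)
$r = - \frac{2828}{319}$ ($r = -9 + \left(\frac{9}{33} - \frac{24}{174}\right) = -9 + \left(9 \cdot \frac{1}{33} - \frac{4}{29}\right) = -9 + \left(\frac{3}{11} - \frac{4}{29}\right) = -9 + \frac{43}{319} = - \frac{2828}{319} \approx -8.8652$)
$\frac{\left(154 + r\right)^{2}}{136927} + \frac{-19737 - 214876}{-261850} = \frac{\left(154 - \frac{2828}{319}\right)^{2}}{136927} + \frac{-19737 - 214876}{-261850} = \left(\frac{46298}{319}\right)^{2} \cdot \frac{1}{136927} + \left(-19737 - 214876\right) \left(- \frac{1}{261850}\right) = \frac{2143504804}{101761} \cdot \frac{1}{136927} - - \frac{234613}{261850} = \frac{306214972}{1990546921} + \frac{234613}{261850} = \frac{547190575194773}{521224711263850}$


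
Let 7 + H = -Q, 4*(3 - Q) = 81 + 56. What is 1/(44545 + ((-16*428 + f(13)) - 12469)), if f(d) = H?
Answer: 4/101009 ≈ 3.9600e-5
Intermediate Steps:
Q = -125/4 (Q = 3 - (81 + 56)/4 = 3 - ¼*137 = 3 - 137/4 = -125/4 ≈ -31.250)
H = 97/4 (H = -7 - 1*(-125/4) = -7 + 125/4 = 97/4 ≈ 24.250)
f(d) = 97/4
1/(44545 + ((-16*428 + f(13)) - 12469)) = 1/(44545 + ((-16*428 + 97/4) - 12469)) = 1/(44545 + ((-6848 + 97/4) - 12469)) = 1/(44545 + (-27295/4 - 12469)) = 1/(44545 - 77171/4) = 1/(101009/4) = 4/101009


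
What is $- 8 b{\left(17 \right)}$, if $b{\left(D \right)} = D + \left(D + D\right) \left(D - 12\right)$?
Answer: $-1496$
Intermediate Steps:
$b{\left(D \right)} = D + 2 D \left(-12 + D\right)$
$- 8 b{\left(17 \right)} = - 8 \cdot 17 \left(-23 + 2 \cdot 17\right) = - 8 \cdot 17 \left(-23 + 34\right) = - 8 \cdot 17 \cdot 11 = \left(-8\right) 187 = -1496$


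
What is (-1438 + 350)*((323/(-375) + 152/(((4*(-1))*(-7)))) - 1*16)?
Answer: 32651968/2625 ≈ 12439.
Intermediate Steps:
(-1438 + 350)*((323/(-375) + 152/(((4*(-1))*(-7)))) - 1*16) = -1088*((323*(-1/375) + 152/((-4*(-7)))) - 16) = -1088*((-323/375 + 152/28) - 16) = -1088*((-323/375 + 152*(1/28)) - 16) = -1088*((-323/375 + 38/7) - 16) = -1088*(11989/2625 - 16) = -1088*(-30011/2625) = 32651968/2625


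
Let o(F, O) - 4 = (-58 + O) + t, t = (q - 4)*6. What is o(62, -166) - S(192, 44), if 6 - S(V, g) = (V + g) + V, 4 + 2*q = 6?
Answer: 184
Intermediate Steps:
q = 1 (q = -2 + (1/2)*6 = -2 + 3 = 1)
t = -18 (t = (1 - 4)*6 = -3*6 = -18)
o(F, O) = -72 + O (o(F, O) = 4 + ((-58 + O) - 18) = 4 + (-76 + O) = -72 + O)
S(V, g) = 6 - g - 2*V (S(V, g) = 6 - ((V + g) + V) = 6 - (g + 2*V) = 6 + (-g - 2*V) = 6 - g - 2*V)
o(62, -166) - S(192, 44) = (-72 - 166) - (6 - 1*44 - 2*192) = -238 - (6 - 44 - 384) = -238 - 1*(-422) = -238 + 422 = 184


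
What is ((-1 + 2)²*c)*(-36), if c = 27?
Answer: -972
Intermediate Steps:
((-1 + 2)²*c)*(-36) = ((-1 + 2)²*27)*(-36) = (1²*27)*(-36) = (1*27)*(-36) = 27*(-36) = -972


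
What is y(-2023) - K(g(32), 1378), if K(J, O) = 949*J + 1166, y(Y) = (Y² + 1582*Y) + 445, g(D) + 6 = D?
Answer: 866748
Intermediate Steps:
g(D) = -6 + D
y(Y) = 445 + Y² + 1582*Y
K(J, O) = 1166 + 949*J
y(-2023) - K(g(32), 1378) = (445 + (-2023)² + 1582*(-2023)) - (1166 + 949*(-6 + 32)) = (445 + 4092529 - 3200386) - (1166 + 949*26) = 892588 - (1166 + 24674) = 892588 - 1*25840 = 892588 - 25840 = 866748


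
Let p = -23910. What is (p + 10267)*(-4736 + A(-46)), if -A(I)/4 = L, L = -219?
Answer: 52661980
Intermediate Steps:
A(I) = 876 (A(I) = -4*(-219) = 876)
(p + 10267)*(-4736 + A(-46)) = (-23910 + 10267)*(-4736 + 876) = -13643*(-3860) = 52661980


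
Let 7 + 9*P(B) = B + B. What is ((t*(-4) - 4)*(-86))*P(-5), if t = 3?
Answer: -23392/9 ≈ -2599.1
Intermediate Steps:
P(B) = -7/9 + 2*B/9 (P(B) = -7/9 + (B + B)/9 = -7/9 + (2*B)/9 = -7/9 + 2*B/9)
((t*(-4) - 4)*(-86))*P(-5) = ((3*(-4) - 4)*(-86))*(-7/9 + (2/9)*(-5)) = ((-12 - 4)*(-86))*(-7/9 - 10/9) = -16*(-86)*(-17/9) = 1376*(-17/9) = -23392/9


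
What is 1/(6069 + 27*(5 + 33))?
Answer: 1/7095 ≈ 0.00014094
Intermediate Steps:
1/(6069 + 27*(5 + 33)) = 1/(6069 + 27*38) = 1/(6069 + 1026) = 1/7095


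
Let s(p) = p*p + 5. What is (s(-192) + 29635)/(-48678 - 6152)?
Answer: -33252/27415 ≈ -1.2129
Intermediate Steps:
s(p) = 5 + p**2 (s(p) = p**2 + 5 = 5 + p**2)
(s(-192) + 29635)/(-48678 - 6152) = ((5 + (-192)**2) + 29635)/(-48678 - 6152) = ((5 + 36864) + 29635)/(-54830) = (36869 + 29635)*(-1/54830) = 66504*(-1/54830) = -33252/27415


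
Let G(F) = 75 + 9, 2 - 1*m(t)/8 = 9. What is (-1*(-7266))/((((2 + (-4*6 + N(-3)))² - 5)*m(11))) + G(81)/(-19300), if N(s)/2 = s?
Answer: -2569611/15034700 ≈ -0.17091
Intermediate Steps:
m(t) = -56 (m(t) = 16 - 8*9 = 16 - 72 = -56)
N(s) = 2*s
G(F) = 84
(-1*(-7266))/((((2 + (-4*6 + N(-3)))² - 5)*m(11))) + G(81)/(-19300) = (-1*(-7266))/((((2 + (-4*6 + 2*(-3)))² - 5)*(-56))) + 84/(-19300) = 7266/((((2 + (-24 - 6))² - 5)*(-56))) + 84*(-1/19300) = 7266/((((2 - 30)² - 5)*(-56))) - 21/4825 = 7266/((((-28)² - 5)*(-56))) - 21/4825 = 7266/(((784 - 5)*(-56))) - 21/4825 = 7266/((779*(-56))) - 21/4825 = 7266/(-43624) - 21/4825 = 7266*(-1/43624) - 21/4825 = -519/3116 - 21/4825 = -2569611/15034700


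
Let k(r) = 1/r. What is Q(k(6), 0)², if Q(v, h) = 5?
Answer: 25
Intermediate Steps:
k(r) = 1/r
Q(k(6), 0)² = 5² = 25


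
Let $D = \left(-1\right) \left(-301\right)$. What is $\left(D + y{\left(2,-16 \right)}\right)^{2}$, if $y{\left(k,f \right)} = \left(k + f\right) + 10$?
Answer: $88209$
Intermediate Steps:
$y{\left(k,f \right)} = 10 + f + k$ ($y{\left(k,f \right)} = \left(f + k\right) + 10 = 10 + f + k$)
$D = 301$
$\left(D + y{\left(2,-16 \right)}\right)^{2} = \left(301 + \left(10 - 16 + 2\right)\right)^{2} = \left(301 - 4\right)^{2} = 297^{2} = 88209$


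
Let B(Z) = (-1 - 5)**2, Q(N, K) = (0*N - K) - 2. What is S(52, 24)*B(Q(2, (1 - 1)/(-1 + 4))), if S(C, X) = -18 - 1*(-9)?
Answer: -324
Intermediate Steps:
Q(N, K) = -2 - K (Q(N, K) = (0 - K) - 2 = -K - 2 = -2 - K)
S(C, X) = -9 (S(C, X) = -18 + 9 = -9)
B(Z) = 36 (B(Z) = (-6)**2 = 36)
S(52, 24)*B(Q(2, (1 - 1)/(-1 + 4))) = -9*36 = -324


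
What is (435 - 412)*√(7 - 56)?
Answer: 161*I ≈ 161.0*I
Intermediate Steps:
(435 - 412)*√(7 - 56) = 23*√(-49) = 23*(7*I) = 161*I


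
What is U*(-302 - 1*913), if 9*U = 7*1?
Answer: -945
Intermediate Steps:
U = 7/9 (U = (7*1)/9 = (1/9)*7 = 7/9 ≈ 0.77778)
U*(-302 - 1*913) = 7*(-302 - 1*913)/9 = 7*(-302 - 913)/9 = (7/9)*(-1215) = -945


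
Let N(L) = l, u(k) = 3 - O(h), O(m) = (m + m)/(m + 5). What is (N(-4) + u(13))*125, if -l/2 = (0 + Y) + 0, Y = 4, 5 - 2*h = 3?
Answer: -2000/3 ≈ -666.67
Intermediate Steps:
h = 1 (h = 5/2 - ½*3 = 5/2 - 3/2 = 1)
O(m) = 2*m/(5 + m) (O(m) = (2*m)/(5 + m) = 2*m/(5 + m))
u(k) = 8/3 (u(k) = 3 - 2/(5 + 1) = 3 - 2/6 = 3 - 1*⅓ = 3 - ⅓ = 8/3)
l = -8 (l = -2*((0 + 4) + 0) = -2*(4 + 0) = -2*4 = -8)
N(L) = -8
(N(-4) + u(13))*125 = (-8 + 8/3)*125 = -16/3*125 = -2000/3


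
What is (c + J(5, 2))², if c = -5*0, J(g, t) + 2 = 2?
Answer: 0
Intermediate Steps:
J(g, t) = 0 (J(g, t) = -2 + 2 = 0)
c = 0
(c + J(5, 2))² = (0 + 0)² = 0² = 0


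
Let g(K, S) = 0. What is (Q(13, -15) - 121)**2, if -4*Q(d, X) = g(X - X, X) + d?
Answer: 247009/16 ≈ 15438.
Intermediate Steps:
Q(d, X) = -d/4 (Q(d, X) = -(0 + d)/4 = -d/4)
(Q(13, -15) - 121)**2 = (-1/4*13 - 121)**2 = (-13/4 - 121)**2 = (-497/4)**2 = 247009/16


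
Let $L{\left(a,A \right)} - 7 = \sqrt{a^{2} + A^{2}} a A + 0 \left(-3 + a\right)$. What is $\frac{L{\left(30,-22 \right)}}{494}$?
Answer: $\frac{7}{494} - \frac{660 \sqrt{346}}{247} \approx -49.689$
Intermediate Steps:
$L{\left(a,A \right)} = 7 + A a \sqrt{A^{2} + a^{2}}$ ($L{\left(a,A \right)} = 7 + \left(\sqrt{a^{2} + A^{2}} a A + 0 \left(-3 + a\right)\right) = 7 + \left(\sqrt{A^{2} + a^{2}} a A + 0\right) = 7 + \left(a \sqrt{A^{2} + a^{2}} A + 0\right) = 7 + \left(A a \sqrt{A^{2} + a^{2}} + 0\right) = 7 + A a \sqrt{A^{2} + a^{2}}$)
$\frac{L{\left(30,-22 \right)}}{494} = \frac{7 - 660 \sqrt{\left(-22\right)^{2} + 30^{2}}}{494} = \left(7 - 660 \sqrt{484 + 900}\right) \frac{1}{494} = \left(7 - 660 \sqrt{1384}\right) \frac{1}{494} = \left(7 - 660 \cdot 2 \sqrt{346}\right) \frac{1}{494} = \left(7 - 1320 \sqrt{346}\right) \frac{1}{494} = \frac{7}{494} - \frac{660 \sqrt{346}}{247}$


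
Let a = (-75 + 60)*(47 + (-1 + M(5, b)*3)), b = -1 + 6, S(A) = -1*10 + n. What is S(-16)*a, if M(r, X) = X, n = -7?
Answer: 15555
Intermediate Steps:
S(A) = -17 (S(A) = -1*10 - 7 = -10 - 7 = -17)
b = 5
a = -915 (a = (-75 + 60)*(47 + (-1 + 5*3)) = -15*(47 + (-1 + 15)) = -15*(47 + 14) = -15*61 = -915)
S(-16)*a = -17*(-915) = 15555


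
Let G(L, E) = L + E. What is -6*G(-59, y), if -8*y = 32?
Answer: 378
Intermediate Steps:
y = -4 (y = -⅛*32 = -4)
G(L, E) = E + L
-6*G(-59, y) = -6*(-4 - 59) = -6*(-63) = 378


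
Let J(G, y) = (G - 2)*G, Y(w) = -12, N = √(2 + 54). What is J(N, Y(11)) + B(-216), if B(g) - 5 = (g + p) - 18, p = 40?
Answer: -133 - 4*√14 ≈ -147.97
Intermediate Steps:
N = 2*√14 (N = √56 = 2*√14 ≈ 7.4833)
B(g) = 27 + g (B(g) = 5 + ((g + 40) - 18) = 5 + ((40 + g) - 18) = 5 + (22 + g) = 27 + g)
J(G, y) = G*(-2 + G) (J(G, y) = (-2 + G)*G = G*(-2 + G))
J(N, Y(11)) + B(-216) = (2*√14)*(-2 + 2*√14) + (27 - 216) = 2*√14*(-2 + 2*√14) - 189 = -189 + 2*√14*(-2 + 2*√14)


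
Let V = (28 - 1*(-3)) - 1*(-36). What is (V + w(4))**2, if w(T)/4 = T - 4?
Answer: 4489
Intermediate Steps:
w(T) = -16 + 4*T (w(T) = 4*(T - 4) = 4*(-4 + T) = -16 + 4*T)
V = 67 (V = (28 + 3) + 36 = 31 + 36 = 67)
(V + w(4))**2 = (67 + (-16 + 4*4))**2 = (67 + (-16 + 16))**2 = (67 + 0)**2 = 67**2 = 4489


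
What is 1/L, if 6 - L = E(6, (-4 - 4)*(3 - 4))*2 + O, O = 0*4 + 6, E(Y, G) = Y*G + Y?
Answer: -1/108 ≈ -0.0092593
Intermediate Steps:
E(Y, G) = Y + G*Y (E(Y, G) = G*Y + Y = Y + G*Y)
O = 6 (O = 0 + 6 = 6)
L = -108 (L = 6 - ((6*(1 + (-4 - 4)*(3 - 4)))*2 + 6) = 6 - ((6*(1 - 8*(-1)))*2 + 6) = 6 - ((6*(1 + 8))*2 + 6) = 6 - ((6*9)*2 + 6) = 6 - (54*2 + 6) = 6 - (108 + 6) = 6 - 1*114 = 6 - 114 = -108)
1/L = 1/(-108) = -1/108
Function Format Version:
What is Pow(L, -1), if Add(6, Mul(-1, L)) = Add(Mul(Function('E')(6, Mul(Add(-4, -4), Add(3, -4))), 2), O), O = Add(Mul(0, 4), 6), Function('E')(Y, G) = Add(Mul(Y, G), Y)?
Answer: Rational(-1, 108) ≈ -0.0092593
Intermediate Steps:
Function('E')(Y, G) = Add(Y, Mul(G, Y)) (Function('E')(Y, G) = Add(Mul(G, Y), Y) = Add(Y, Mul(G, Y)))
O = 6 (O = Add(0, 6) = 6)
L = -108 (L = Add(6, Mul(-1, Add(Mul(Mul(6, Add(1, Mul(Add(-4, -4), Add(3, -4)))), 2), 6))) = Add(6, Mul(-1, Add(Mul(Mul(6, Add(1, Mul(-8, -1))), 2), 6))) = Add(6, Mul(-1, Add(Mul(Mul(6, Add(1, 8)), 2), 6))) = Add(6, Mul(-1, Add(Mul(Mul(6, 9), 2), 6))) = Add(6, Mul(-1, Add(Mul(54, 2), 6))) = Add(6, Mul(-1, Add(108, 6))) = Add(6, Mul(-1, 114)) = Add(6, -114) = -108)
Pow(L, -1) = Pow(-108, -1) = Rational(-1, 108)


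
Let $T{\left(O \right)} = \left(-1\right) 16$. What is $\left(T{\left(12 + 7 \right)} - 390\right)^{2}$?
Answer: $164836$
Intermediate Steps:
$T{\left(O \right)} = -16$
$\left(T{\left(12 + 7 \right)} - 390\right)^{2} = \left(-16 - 390\right)^{2} = \left(-406\right)^{2} = 164836$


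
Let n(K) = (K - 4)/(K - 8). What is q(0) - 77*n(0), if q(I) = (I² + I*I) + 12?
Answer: -53/2 ≈ -26.500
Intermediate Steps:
q(I) = 12 + 2*I² (q(I) = (I² + I²) + 12 = 2*I² + 12 = 12 + 2*I²)
n(K) = (-4 + K)/(-8 + K)
q(0) - 77*n(0) = (12 + 2*0²) - 77*(-4 + 0)/(-8 + 0) = (12 + 2*0) - 77*(-4)/(-8) = (12 + 0) - (-77)*(-4)/8 = 12 - 77*½ = 12 - 77/2 = -53/2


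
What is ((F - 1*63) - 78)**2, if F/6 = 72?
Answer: 84681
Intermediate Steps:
F = 432 (F = 6*72 = 432)
((F - 1*63) - 78)**2 = ((432 - 1*63) - 78)**2 = ((432 - 63) - 78)**2 = (369 - 78)**2 = 291**2 = 84681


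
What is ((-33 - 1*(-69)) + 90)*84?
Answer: 10584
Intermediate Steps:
((-33 - 1*(-69)) + 90)*84 = ((-33 + 69) + 90)*84 = (36 + 90)*84 = 126*84 = 10584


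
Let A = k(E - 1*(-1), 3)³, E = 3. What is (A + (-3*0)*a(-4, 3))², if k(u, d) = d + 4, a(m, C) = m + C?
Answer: 117649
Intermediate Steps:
a(m, C) = C + m
k(u, d) = 4 + d
A = 343 (A = (4 + 3)³ = 7³ = 343)
(A + (-3*0)*a(-4, 3))² = (343 + (-3*0)*(3 - 4))² = (343 + 0*(-1))² = (343 + 0)² = 343² = 117649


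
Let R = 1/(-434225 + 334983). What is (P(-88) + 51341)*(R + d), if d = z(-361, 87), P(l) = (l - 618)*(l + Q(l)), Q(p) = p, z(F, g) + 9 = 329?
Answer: 5576511016083/99242 ≈ 5.6191e+7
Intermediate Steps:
z(F, g) = 320 (z(F, g) = -9 + 329 = 320)
P(l) = 2*l*(-618 + l) (P(l) = (l - 618)*(l + l) = (-618 + l)*(2*l) = 2*l*(-618 + l))
d = 320
R = -1/99242 (R = 1/(-99242) = -1/99242 ≈ -1.0076e-5)
(P(-88) + 51341)*(R + d) = (2*(-88)*(-618 - 88) + 51341)*(-1/99242 + 320) = (2*(-88)*(-706) + 51341)*(31757439/99242) = (124256 + 51341)*(31757439/99242) = 175597*(31757439/99242) = 5576511016083/99242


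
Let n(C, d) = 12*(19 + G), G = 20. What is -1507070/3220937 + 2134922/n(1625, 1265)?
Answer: 3437871976577/753699258 ≈ 4561.3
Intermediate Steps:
n(C, d) = 468 (n(C, d) = 12*(19 + 20) = 12*39 = 468)
-1507070/3220937 + 2134922/n(1625, 1265) = -1507070/3220937 + 2134922/468 = -1507070*1/3220937 + 2134922*(1/468) = -1507070/3220937 + 1067461/234 = 3437871976577/753699258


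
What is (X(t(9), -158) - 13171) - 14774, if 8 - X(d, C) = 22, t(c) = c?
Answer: -27959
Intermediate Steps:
X(d, C) = -14 (X(d, C) = 8 - 1*22 = 8 - 22 = -14)
(X(t(9), -158) - 13171) - 14774 = (-14 - 13171) - 14774 = -13185 - 14774 = -27959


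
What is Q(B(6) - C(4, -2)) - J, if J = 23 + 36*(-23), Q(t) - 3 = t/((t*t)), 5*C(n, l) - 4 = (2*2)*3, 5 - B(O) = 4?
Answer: 8883/11 ≈ 807.54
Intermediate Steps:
B(O) = 1 (B(O) = 5 - 1*4 = 5 - 4 = 1)
C(n, l) = 16/5 (C(n, l) = ⅘ + ((2*2)*3)/5 = ⅘ + (4*3)/5 = ⅘ + (⅕)*12 = ⅘ + 12/5 = 16/5)
Q(t) = 3 + 1/t (Q(t) = 3 + t/((t*t)) = 3 + t/(t²) = 3 + t/t² = 3 + 1/t)
J = -805 (J = 23 - 828 = -805)
Q(B(6) - C(4, -2)) - J = (3 + 1/(1 - 1*16/5)) - 1*(-805) = (3 + 1/(1 - 16/5)) + 805 = (3 + 1/(-11/5)) + 805 = (3 - 5/11) + 805 = 28/11 + 805 = 8883/11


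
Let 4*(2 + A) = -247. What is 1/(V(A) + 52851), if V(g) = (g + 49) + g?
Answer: 2/105545 ≈ 1.8949e-5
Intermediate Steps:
A = -255/4 (A = -2 + (¼)*(-247) = -2 - 247/4 = -255/4 ≈ -63.750)
V(g) = 49 + 2*g (V(g) = (49 + g) + g = 49 + 2*g)
1/(V(A) + 52851) = 1/((49 + 2*(-255/4)) + 52851) = 1/((49 - 255/2) + 52851) = 1/(-157/2 + 52851) = 1/(105545/2) = 2/105545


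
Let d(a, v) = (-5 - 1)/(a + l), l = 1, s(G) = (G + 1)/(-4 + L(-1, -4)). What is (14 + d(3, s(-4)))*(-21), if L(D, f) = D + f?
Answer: -525/2 ≈ -262.50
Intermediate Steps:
s(G) = -1/9 - G/9 (s(G) = (G + 1)/(-4 + (-1 - 4)) = (1 + G)/(-4 - 5) = (1 + G)/(-9) = (1 + G)*(-1/9) = -1/9 - G/9)
d(a, v) = -6/(1 + a) (d(a, v) = (-5 - 1)/(a + 1) = -6/(1 + a))
(14 + d(3, s(-4)))*(-21) = (14 - 6/(1 + 3))*(-21) = (14 - 6/4)*(-21) = (14 - 6*1/4)*(-21) = (14 - 3/2)*(-21) = (25/2)*(-21) = -525/2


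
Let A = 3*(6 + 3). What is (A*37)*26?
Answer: 25974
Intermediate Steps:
A = 27 (A = 3*9 = 27)
(A*37)*26 = (27*37)*26 = 999*26 = 25974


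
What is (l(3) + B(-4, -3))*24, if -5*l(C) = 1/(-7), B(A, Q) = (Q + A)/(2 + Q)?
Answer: 5904/35 ≈ 168.69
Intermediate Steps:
B(A, Q) = (A + Q)/(2 + Q)
l(C) = 1/35 (l(C) = -1/5/(-7) = -1/5*(-1/7) = 1/35)
(l(3) + B(-4, -3))*24 = (1/35 + (-4 - 3)/(2 - 3))*24 = (1/35 - 7/(-1))*24 = (1/35 - 1*(-7))*24 = (1/35 + 7)*24 = (246/35)*24 = 5904/35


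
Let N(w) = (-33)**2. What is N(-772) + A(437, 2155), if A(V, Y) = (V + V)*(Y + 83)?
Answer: 1957101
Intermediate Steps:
N(w) = 1089
A(V, Y) = 2*V*(83 + Y) (A(V, Y) = (2*V)*(83 + Y) = 2*V*(83 + Y))
N(-772) + A(437, 2155) = 1089 + 2*437*(83 + 2155) = 1089 + 2*437*2238 = 1089 + 1956012 = 1957101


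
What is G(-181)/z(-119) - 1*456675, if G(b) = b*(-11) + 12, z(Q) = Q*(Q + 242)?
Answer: -6684353978/14637 ≈ -4.5668e+5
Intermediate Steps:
z(Q) = Q*(242 + Q)
G(b) = 12 - 11*b (G(b) = -11*b + 12 = 12 - 11*b)
G(-181)/z(-119) - 1*456675 = (12 - 11*(-181))/((-119*(242 - 119))) - 1*456675 = (12 + 1991)/((-119*123)) - 456675 = 2003/(-14637) - 456675 = 2003*(-1/14637) - 456675 = -2003/14637 - 456675 = -6684353978/14637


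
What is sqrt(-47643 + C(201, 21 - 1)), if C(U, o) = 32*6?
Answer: I*sqrt(47451) ≈ 217.83*I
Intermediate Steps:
C(U, o) = 192
sqrt(-47643 + C(201, 21 - 1)) = sqrt(-47643 + 192) = sqrt(-47451) = I*sqrt(47451)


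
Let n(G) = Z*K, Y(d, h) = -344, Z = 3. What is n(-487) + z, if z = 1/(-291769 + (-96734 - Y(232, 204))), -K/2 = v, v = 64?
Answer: -149053057/388159 ≈ -384.00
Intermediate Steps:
K = -128 (K = -2*64 = -128)
z = -1/388159 (z = 1/(-291769 + (-96734 - 1*(-344))) = 1/(-291769 + (-96734 + 344)) = 1/(-291769 - 96390) = 1/(-388159) = -1/388159 ≈ -2.5763e-6)
n(G) = -384 (n(G) = 3*(-128) = -384)
n(-487) + z = -384 - 1/388159 = -149053057/388159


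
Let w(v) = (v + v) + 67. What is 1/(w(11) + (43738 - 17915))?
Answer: 1/25912 ≈ 3.8592e-5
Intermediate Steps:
w(v) = 67 + 2*v (w(v) = 2*v + 67 = 67 + 2*v)
1/(w(11) + (43738 - 17915)) = 1/((67 + 2*11) + (43738 - 17915)) = 1/((67 + 22) + 25823) = 1/(89 + 25823) = 1/25912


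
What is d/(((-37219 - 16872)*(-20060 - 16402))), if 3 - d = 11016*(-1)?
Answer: 3673/657422014 ≈ 5.5870e-6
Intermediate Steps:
d = 11019 (d = 3 - 11016*(-1) = 3 - 1*(-11016) = 3 + 11016 = 11019)
d/(((-37219 - 16872)*(-20060 - 16402))) = 11019/(((-37219 - 16872)*(-20060 - 16402))) = 11019/((-54091*(-36462))) = 11019/1972266042 = 11019*(1/1972266042) = 3673/657422014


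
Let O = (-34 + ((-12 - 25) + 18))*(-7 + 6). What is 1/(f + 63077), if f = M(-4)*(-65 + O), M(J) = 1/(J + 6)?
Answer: 1/63071 ≈ 1.5855e-5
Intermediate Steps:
M(J) = 1/(6 + J)
O = 53 (O = (-34 + (-37 + 18))*(-1) = (-34 - 19)*(-1) = -53*(-1) = 53)
f = -6 (f = (-65 + 53)/(6 - 4) = -12/2 = (½)*(-12) = -6)
1/(f + 63077) = 1/(-6 + 63077) = 1/63071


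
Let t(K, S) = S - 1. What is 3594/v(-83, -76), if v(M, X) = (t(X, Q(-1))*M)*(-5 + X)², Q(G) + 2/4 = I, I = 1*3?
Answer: -2396/544563 ≈ -0.0043999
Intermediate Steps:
I = 3
Q(G) = 5/2 (Q(G) = -½ + 3 = 5/2)
t(K, S) = -1 + S
v(M, X) = 3*M*(-5 + X)²/2 (v(M, X) = ((-1 + 5/2)*M)*(-5 + X)² = (3*M/2)*(-5 + X)² = 3*M*(-5 + X)²/2)
3594/v(-83, -76) = 3594/(((3/2)*(-83)*(-5 - 76)²)) = 3594/(((3/2)*(-83)*(-81)²)) = 3594/(((3/2)*(-83)*6561)) = 3594/(-1633689/2) = 3594*(-2/1633689) = -2396/544563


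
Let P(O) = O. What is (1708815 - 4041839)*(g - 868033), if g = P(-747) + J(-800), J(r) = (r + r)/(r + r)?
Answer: 2026882257696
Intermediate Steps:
J(r) = 1 (J(r) = (2*r)/((2*r)) = (2*r)*(1/(2*r)) = 1)
g = -746 (g = -747 + 1 = -746)
(1708815 - 4041839)*(g - 868033) = (1708815 - 4041839)*(-746 - 868033) = -2333024*(-868779) = 2026882257696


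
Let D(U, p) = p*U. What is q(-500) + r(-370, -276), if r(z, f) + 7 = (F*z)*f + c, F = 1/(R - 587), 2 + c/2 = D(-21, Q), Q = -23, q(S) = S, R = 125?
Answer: 18015/77 ≈ 233.96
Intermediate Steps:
D(U, p) = U*p
c = 962 (c = -4 + 2*(-21*(-23)) = -4 + 2*483 = -4 + 966 = 962)
F = -1/462 (F = 1/(125 - 587) = 1/(-462) = -1/462 ≈ -0.0021645)
r(z, f) = 955 - f*z/462 (r(z, f) = -7 + ((-z/462)*f + 962) = -7 + (-f*z/462 + 962) = -7 + (962 - f*z/462) = 955 - f*z/462)
q(-500) + r(-370, -276) = -500 + (955 - 1/462*(-276)*(-370)) = -500 + (955 - 17020/77) = -500 + 56515/77 = 18015/77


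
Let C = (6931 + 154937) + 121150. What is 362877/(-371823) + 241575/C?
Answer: -4292527187/35077533938 ≈ -0.12237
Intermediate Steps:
C = 283018 (C = 161868 + 121150 = 283018)
362877/(-371823) + 241575/C = 362877/(-371823) + 241575/283018 = 362877*(-1/371823) + 241575*(1/283018) = -120959/123941 + 241575/283018 = -4292527187/35077533938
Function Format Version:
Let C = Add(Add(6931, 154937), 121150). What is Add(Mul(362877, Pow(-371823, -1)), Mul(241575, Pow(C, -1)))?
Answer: Rational(-4292527187, 35077533938) ≈ -0.12237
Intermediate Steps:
C = 283018 (C = Add(161868, 121150) = 283018)
Add(Mul(362877, Pow(-371823, -1)), Mul(241575, Pow(C, -1))) = Add(Mul(362877, Pow(-371823, -1)), Mul(241575, Pow(283018, -1))) = Add(Mul(362877, Rational(-1, 371823)), Mul(241575, Rational(1, 283018))) = Add(Rational(-120959, 123941), Rational(241575, 283018)) = Rational(-4292527187, 35077533938)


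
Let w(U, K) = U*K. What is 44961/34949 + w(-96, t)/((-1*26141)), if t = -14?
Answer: 1128354045/913601809 ≈ 1.2351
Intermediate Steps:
w(U, K) = K*U
44961/34949 + w(-96, t)/((-1*26141)) = 44961/34949 + (-14*(-96))/((-1*26141)) = 44961*(1/34949) + 1344/(-26141) = 44961/34949 + 1344*(-1/26141) = 44961/34949 - 1344/26141 = 1128354045/913601809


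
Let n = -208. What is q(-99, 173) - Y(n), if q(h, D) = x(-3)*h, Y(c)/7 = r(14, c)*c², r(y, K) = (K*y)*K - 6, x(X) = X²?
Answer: -183432006011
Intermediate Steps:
r(y, K) = -6 + y*K² (r(y, K) = y*K² - 6 = -6 + y*K²)
Y(c) = 7*c²*(-6 + 14*c²) (Y(c) = 7*((-6 + 14*c²)*c²) = 7*(c²*(-6 + 14*c²)) = 7*c²*(-6 + 14*c²))
q(h, D) = 9*h (q(h, D) = (-3)²*h = 9*h)
q(-99, 173) - Y(n) = 9*(-99) - (-208)²*(-42 + 98*(-208)²) = -891 - 43264*(-42 + 98*43264) = -891 - 43264*(-42 + 4239872) = -891 - 43264*4239830 = -891 - 1*183432005120 = -891 - 183432005120 = -183432006011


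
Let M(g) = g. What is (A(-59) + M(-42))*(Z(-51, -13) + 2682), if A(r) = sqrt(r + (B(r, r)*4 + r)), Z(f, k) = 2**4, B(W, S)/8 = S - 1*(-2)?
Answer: -113316 + 2698*I*sqrt(1942) ≈ -1.1332e+5 + 1.189e+5*I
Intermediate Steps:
B(W, S) = 16 + 8*S (B(W, S) = 8*(S - 1*(-2)) = 8*(S + 2) = 8*(2 + S) = 16 + 8*S)
Z(f, k) = 16
A(r) = sqrt(64 + 34*r) (A(r) = sqrt(r + ((16 + 8*r)*4 + r)) = sqrt(r + ((64 + 32*r) + r)) = sqrt(r + (64 + 33*r)) = sqrt(64 + 34*r))
(A(-59) + M(-42))*(Z(-51, -13) + 2682) = (sqrt(64 + 34*(-59)) - 42)*(16 + 2682) = (sqrt(64 - 2006) - 42)*2698 = (sqrt(-1942) - 42)*2698 = (I*sqrt(1942) - 42)*2698 = (-42 + I*sqrt(1942))*2698 = -113316 + 2698*I*sqrt(1942)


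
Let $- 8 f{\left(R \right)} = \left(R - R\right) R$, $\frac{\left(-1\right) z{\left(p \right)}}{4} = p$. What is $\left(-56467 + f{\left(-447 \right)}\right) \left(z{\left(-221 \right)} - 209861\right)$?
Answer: $11800304259$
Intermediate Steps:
$z{\left(p \right)} = - 4 p$
$f{\left(R \right)} = 0$ ($f{\left(R \right)} = - \frac{\left(R - R\right) R}{8} = - \frac{0 R}{8} = \left(- \frac{1}{8}\right) 0 = 0$)
$\left(-56467 + f{\left(-447 \right)}\right) \left(z{\left(-221 \right)} - 209861\right) = \left(-56467 + 0\right) \left(\left(-4\right) \left(-221\right) - 209861\right) = - 56467 \left(884 - 209861\right) = \left(-56467\right) \left(-208977\right) = 11800304259$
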